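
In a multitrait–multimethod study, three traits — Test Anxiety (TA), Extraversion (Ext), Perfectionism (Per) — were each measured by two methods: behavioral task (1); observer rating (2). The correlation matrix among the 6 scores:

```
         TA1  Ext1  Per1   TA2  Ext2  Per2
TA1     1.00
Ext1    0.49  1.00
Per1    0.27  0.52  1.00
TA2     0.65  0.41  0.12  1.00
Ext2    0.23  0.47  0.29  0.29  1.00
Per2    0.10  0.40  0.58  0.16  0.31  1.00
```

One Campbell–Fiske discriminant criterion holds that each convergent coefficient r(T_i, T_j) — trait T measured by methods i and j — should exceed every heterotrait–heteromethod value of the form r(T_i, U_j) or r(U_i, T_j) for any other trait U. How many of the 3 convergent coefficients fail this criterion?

0

Checking each validity diagonal entry against its comparison values:
TA (methods 1·2): 0.65 vs {0.23, 0.41, 0.10, 0.12} → pass.
Ext (methods 1·2): 0.47 vs {0.41, 0.23, 0.40, 0.29} → pass.
Per (methods 1·2): 0.58 vs {0.12, 0.10, 0.29, 0.40} → pass.
0 of 3 fail.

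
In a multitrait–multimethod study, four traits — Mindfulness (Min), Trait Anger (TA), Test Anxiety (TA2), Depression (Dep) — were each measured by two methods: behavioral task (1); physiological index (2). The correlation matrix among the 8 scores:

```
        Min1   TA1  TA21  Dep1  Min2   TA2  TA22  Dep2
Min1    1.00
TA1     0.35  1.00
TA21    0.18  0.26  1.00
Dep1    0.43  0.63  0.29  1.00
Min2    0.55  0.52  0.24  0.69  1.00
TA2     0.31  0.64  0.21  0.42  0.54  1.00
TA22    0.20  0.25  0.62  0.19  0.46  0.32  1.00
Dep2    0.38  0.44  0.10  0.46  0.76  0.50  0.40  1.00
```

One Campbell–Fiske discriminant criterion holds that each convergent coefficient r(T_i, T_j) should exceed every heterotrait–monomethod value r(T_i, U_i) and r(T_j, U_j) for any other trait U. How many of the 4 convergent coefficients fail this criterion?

Convergent coefficients and their comparison sets:
Min (methods 1·2): 0.55 vs {0.35, 0.54, 0.18, 0.46, 0.43, 0.76} → fail.
TA (methods 1·2): 0.64 vs {0.35, 0.54, 0.26, 0.32, 0.63, 0.50} → pass.
TA2 (methods 1·2): 0.62 vs {0.18, 0.46, 0.26, 0.32, 0.29, 0.40} → pass.
Dep (methods 1·2): 0.46 vs {0.43, 0.76, 0.63, 0.50, 0.29, 0.40} → fail.
2 of 4 fail.

2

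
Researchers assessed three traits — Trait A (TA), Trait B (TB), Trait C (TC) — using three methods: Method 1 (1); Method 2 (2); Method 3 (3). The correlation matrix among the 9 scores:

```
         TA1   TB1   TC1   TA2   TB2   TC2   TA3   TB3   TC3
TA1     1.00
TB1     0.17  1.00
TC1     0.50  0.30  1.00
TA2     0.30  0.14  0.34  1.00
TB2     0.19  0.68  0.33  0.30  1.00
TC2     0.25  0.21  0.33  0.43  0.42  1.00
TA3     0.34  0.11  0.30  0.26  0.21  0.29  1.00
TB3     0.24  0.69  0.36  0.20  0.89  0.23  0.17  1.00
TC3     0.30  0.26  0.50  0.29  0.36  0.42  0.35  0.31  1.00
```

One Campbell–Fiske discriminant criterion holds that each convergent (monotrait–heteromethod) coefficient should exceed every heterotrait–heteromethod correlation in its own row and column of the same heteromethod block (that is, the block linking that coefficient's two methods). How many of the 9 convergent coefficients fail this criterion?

3

Checking each validity diagonal entry against its comparison values:
TA (methods 1·2): 0.30 vs {0.19, 0.14, 0.25, 0.34} → fail.
TA (methods 1·3): 0.34 vs {0.24, 0.11, 0.30, 0.30} → pass.
TA (methods 2·3): 0.26 vs {0.20, 0.21, 0.29, 0.29} → fail.
TB (methods 1·2): 0.68 vs {0.14, 0.19, 0.21, 0.33} → pass.
TB (methods 1·3): 0.69 vs {0.11, 0.24, 0.26, 0.36} → pass.
TB (methods 2·3): 0.89 vs {0.21, 0.20, 0.36, 0.23} → pass.
TC (methods 1·2): 0.33 vs {0.34, 0.25, 0.33, 0.21} → fail.
TC (methods 1·3): 0.50 vs {0.30, 0.30, 0.36, 0.26} → pass.
TC (methods 2·3): 0.42 vs {0.29, 0.29, 0.23, 0.36} → pass.
3 of 9 fail.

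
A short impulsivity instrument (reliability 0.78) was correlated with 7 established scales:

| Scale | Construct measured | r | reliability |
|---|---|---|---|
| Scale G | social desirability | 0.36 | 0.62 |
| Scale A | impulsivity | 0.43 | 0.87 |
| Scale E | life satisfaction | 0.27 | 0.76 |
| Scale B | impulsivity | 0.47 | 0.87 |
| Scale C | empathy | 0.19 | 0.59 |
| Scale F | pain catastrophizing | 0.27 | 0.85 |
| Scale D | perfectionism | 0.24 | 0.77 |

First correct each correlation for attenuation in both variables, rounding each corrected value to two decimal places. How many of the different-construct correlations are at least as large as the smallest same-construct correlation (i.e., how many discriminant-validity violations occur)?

Disattenuated r (r / √(r_scale · r_new)):
  Scale G (disc): 0.36 / √(0.62·0.78) = 0.52
  Scale A (conv): 0.43 / √(0.87·0.78) = 0.52
  Scale E (disc): 0.27 / √(0.76·0.78) = 0.35
  Scale B (conv): 0.47 / √(0.87·0.78) = 0.57
  Scale C (disc): 0.19 / √(0.59·0.78) = 0.28
  Scale F (disc): 0.27 / √(0.85·0.78) = 0.33
  Scale D (disc): 0.24 / √(0.77·0.78) = 0.31
Smallest convergent = 0.52. Discriminant values: 0.52, 0.35, 0.28, 0.33, 0.31; count ≥ 0.52 → 1.

1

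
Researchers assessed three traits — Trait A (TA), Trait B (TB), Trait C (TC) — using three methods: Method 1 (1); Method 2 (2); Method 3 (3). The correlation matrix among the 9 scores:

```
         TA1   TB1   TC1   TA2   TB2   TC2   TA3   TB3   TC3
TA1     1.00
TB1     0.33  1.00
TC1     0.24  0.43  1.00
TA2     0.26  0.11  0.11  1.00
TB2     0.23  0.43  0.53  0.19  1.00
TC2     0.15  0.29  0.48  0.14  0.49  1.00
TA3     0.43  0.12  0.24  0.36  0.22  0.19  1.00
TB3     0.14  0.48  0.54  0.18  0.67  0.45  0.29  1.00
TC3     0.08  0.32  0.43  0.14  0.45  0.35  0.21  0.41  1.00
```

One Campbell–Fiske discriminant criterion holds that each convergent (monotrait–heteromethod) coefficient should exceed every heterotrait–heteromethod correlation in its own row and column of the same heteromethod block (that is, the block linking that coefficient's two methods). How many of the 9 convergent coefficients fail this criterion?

5

Convergent coefficients and their comparison sets:
TA (methods 1·2): 0.26 vs {0.23, 0.11, 0.15, 0.11} → pass.
TA (methods 1·3): 0.43 vs {0.14, 0.12, 0.08, 0.24} → pass.
TA (methods 2·3): 0.36 vs {0.18, 0.22, 0.14, 0.19} → pass.
TB (methods 1·2): 0.43 vs {0.11, 0.23, 0.29, 0.53} → fail.
TB (methods 1·3): 0.48 vs {0.12, 0.14, 0.32, 0.54} → fail.
TB (methods 2·3): 0.67 vs {0.22, 0.18, 0.45, 0.45} → pass.
TC (methods 1·2): 0.48 vs {0.11, 0.15, 0.53, 0.29} → fail.
TC (methods 1·3): 0.43 vs {0.24, 0.08, 0.54, 0.32} → fail.
TC (methods 2·3): 0.35 vs {0.19, 0.14, 0.45, 0.45} → fail.
5 of 9 fail.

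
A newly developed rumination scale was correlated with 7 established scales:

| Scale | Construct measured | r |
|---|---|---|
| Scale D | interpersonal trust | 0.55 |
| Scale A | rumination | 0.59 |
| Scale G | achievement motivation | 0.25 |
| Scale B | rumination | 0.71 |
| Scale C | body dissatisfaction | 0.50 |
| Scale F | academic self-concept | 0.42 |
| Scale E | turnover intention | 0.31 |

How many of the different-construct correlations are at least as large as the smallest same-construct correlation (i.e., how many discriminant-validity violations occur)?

Convergent (same construct = rumination): Scale A, Scale B.
Smallest convergent = 0.59. Discriminant values: 0.55, 0.25, 0.50, 0.42, 0.31; count ≥ 0.59 → 0.

0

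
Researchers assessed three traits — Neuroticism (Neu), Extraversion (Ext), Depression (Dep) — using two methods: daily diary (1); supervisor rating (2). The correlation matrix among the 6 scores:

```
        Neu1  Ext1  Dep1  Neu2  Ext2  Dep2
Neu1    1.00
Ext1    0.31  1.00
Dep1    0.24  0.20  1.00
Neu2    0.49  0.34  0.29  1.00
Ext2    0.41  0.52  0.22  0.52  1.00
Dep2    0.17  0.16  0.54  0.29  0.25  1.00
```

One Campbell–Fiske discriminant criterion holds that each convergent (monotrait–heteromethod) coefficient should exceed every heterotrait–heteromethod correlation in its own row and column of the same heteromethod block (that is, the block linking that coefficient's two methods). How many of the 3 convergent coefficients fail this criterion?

Convergent coefficients and their comparison sets:
Neu (methods 1·2): 0.49 vs {0.41, 0.34, 0.17, 0.29} → pass.
Ext (methods 1·2): 0.52 vs {0.34, 0.41, 0.16, 0.22} → pass.
Dep (methods 1·2): 0.54 vs {0.29, 0.17, 0.22, 0.16} → pass.
0 of 3 fail.

0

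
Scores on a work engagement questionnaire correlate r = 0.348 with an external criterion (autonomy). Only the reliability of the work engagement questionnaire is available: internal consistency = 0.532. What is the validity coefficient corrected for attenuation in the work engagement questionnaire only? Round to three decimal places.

0.477

Single correction: r_c = r_obs / √r_xx = 0.348 / √0.532 = 0.348 / 0.7294 ≈ 0.477.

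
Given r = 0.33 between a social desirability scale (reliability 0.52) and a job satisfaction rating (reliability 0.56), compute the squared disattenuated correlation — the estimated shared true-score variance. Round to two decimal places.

0.37

Disattenuated r = 0.33 / √(0.52 × 0.56) = 0.33 / 0.5396 = 0.6116.
Shared true-score variance = 0.6116² = 0.3741 ≈ 0.37.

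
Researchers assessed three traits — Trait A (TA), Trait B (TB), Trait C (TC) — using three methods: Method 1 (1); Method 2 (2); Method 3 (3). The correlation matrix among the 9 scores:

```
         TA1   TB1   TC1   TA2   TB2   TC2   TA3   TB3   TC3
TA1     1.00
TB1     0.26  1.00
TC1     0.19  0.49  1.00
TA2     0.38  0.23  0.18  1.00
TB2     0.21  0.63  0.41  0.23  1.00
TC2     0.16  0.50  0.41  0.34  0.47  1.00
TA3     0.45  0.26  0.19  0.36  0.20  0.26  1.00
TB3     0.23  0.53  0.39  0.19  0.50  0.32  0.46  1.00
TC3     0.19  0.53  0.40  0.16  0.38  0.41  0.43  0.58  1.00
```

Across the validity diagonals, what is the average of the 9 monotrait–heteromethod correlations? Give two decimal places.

0.45

Convergent values: 0.38, 0.45, 0.36, 0.63, 0.53, 0.50, 0.41, 0.40, 0.41; mean = 4.07/9 = 0.45.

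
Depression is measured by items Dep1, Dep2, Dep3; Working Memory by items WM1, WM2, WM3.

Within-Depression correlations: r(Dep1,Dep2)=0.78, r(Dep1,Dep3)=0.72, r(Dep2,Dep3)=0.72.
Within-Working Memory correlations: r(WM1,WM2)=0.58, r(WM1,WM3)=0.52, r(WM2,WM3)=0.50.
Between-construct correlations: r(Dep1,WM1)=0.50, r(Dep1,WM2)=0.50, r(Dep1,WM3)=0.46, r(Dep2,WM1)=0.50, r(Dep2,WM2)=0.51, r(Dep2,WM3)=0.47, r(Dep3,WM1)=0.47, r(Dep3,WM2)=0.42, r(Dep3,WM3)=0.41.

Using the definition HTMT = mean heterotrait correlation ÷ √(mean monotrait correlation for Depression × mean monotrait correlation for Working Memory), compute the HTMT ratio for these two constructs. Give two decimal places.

0.75

Mean between = 4.24/9 = 0.4711.
Mean within-Dep = 2.22/3 = 0.7400; mean within-WM = 1.60/3 = 0.5333.
Geometric mean = √(0.7400 × 0.5333) = 0.6282.
HTMT = 0.4711 / 0.6282 = 0.75.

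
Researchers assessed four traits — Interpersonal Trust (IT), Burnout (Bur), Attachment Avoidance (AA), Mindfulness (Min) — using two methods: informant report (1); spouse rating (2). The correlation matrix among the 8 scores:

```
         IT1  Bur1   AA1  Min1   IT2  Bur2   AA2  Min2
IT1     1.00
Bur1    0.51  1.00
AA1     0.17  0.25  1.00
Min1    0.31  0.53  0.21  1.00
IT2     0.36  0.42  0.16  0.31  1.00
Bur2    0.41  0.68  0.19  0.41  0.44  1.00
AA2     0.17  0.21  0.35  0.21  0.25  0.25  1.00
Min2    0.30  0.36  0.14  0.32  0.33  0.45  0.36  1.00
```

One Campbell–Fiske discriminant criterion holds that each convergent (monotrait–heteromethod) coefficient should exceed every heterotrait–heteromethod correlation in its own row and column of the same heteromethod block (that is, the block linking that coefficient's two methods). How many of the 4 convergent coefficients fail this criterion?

Each convergent coefficient versus the relevant comparison correlations:
IT (methods 1·2): 0.36 vs {0.41, 0.42, 0.17, 0.16, 0.30, 0.31} → fail.
Bur (methods 1·2): 0.68 vs {0.42, 0.41, 0.21, 0.19, 0.36, 0.41} → pass.
AA (methods 1·2): 0.35 vs {0.16, 0.17, 0.19, 0.21, 0.14, 0.21} → pass.
Min (methods 1·2): 0.32 vs {0.31, 0.30, 0.41, 0.36, 0.21, 0.14} → fail.
2 of 4 fail.

2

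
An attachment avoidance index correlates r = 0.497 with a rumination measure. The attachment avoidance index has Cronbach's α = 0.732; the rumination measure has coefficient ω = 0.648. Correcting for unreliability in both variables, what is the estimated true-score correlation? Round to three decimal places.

0.722

r_true = r_obs / √(r_xx · r_yy) = 0.497 / √(0.732 × 0.648) = 0.497 / √0.474336 = 0.497 / 0.6887 ≈ 0.722.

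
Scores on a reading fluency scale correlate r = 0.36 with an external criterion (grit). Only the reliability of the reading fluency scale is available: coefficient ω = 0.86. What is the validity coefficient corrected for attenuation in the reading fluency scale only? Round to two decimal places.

Single correction: r_c = r_obs / √r_xx = 0.36 / √0.86 = 0.36 / 0.9274 ≈ 0.39.

0.39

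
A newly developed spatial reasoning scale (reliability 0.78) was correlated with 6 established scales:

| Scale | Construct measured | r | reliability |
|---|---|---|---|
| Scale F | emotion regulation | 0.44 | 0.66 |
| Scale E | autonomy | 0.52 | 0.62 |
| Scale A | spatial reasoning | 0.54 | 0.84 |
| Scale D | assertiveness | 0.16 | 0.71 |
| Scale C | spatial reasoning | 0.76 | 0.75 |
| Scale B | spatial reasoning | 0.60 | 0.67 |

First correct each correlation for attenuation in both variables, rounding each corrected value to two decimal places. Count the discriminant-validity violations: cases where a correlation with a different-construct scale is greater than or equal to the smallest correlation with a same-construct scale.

Disattenuated r (r / √(r_scale · r_new)):
  Scale F (disc): 0.44 / √(0.66·0.78) = 0.61
  Scale E (disc): 0.52 / √(0.62·0.78) = 0.75
  Scale A (conv): 0.54 / √(0.84·0.78) = 0.67
  Scale D (disc): 0.16 / √(0.71·0.78) = 0.22
  Scale C (conv): 0.76 / √(0.75·0.78) = 0.99
  Scale B (conv): 0.60 / √(0.67·0.78) = 0.83
Smallest convergent = 0.67. Discriminant values: 0.61, 0.75, 0.22; count ≥ 0.67 → 1.

1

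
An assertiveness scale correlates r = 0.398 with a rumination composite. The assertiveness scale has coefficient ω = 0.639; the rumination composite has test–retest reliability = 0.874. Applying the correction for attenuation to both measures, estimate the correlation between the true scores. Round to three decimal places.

0.533

r_true = r_obs / √(r_xx · r_yy) = 0.398 / √(0.639 × 0.874) = 0.398 / √0.558486 = 0.398 / 0.7473 ≈ 0.533.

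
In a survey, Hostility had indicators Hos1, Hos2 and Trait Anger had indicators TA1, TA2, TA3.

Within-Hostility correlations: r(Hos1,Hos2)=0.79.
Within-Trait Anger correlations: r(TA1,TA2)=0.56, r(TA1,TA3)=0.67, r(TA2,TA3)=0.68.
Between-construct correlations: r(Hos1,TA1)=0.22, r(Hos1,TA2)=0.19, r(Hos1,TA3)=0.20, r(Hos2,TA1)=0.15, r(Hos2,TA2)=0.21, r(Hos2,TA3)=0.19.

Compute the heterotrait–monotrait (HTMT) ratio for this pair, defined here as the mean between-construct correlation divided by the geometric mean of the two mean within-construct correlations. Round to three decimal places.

0.273

Mean between = 1.16/6 = 0.1933.
Mean within-Hos = 0.79/1 = 0.7900; mean within-TA = 1.91/3 = 0.6367.
Geometric mean = √(0.7900 × 0.6367) = 0.7092.
HTMT = 0.1933 / 0.7092 = 0.273.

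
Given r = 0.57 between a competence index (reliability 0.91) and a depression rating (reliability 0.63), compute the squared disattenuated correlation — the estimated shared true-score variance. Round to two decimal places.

Disattenuated r = 0.57 / √(0.91 × 0.63) = 0.57 / 0.7572 = 0.7528.
Shared true-score variance = 0.7528² = 0.5667 ≈ 0.57.

0.57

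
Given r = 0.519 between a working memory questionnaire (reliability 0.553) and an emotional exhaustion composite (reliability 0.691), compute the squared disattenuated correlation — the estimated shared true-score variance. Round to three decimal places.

Disattenuated r = 0.519 / √(0.553 × 0.691) = 0.519 / 0.6182 = 0.8395.
Shared true-score variance = 0.8395² = 0.7048 ≈ 0.705.

0.705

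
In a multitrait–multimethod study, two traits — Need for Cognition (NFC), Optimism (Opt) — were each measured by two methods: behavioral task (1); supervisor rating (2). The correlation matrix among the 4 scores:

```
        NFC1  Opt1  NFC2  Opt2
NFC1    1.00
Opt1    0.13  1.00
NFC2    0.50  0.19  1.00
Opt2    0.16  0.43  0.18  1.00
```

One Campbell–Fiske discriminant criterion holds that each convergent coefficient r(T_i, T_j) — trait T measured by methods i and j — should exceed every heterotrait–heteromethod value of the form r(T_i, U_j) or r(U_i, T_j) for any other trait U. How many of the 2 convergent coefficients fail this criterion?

Convergent coefficients and their comparison sets:
NFC (methods 1·2): 0.50 vs {0.16, 0.19} → pass.
Opt (methods 1·2): 0.43 vs {0.19, 0.16} → pass.
0 of 2 fail.

0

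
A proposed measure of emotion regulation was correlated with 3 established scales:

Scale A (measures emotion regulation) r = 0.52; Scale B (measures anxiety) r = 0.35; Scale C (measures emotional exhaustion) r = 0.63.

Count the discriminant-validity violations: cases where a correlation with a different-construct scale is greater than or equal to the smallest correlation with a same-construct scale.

Convergent (same construct = emotion regulation): Scale A.
Smallest convergent = 0.52. Discriminant values: 0.35, 0.63; count ≥ 0.52 → 1.

1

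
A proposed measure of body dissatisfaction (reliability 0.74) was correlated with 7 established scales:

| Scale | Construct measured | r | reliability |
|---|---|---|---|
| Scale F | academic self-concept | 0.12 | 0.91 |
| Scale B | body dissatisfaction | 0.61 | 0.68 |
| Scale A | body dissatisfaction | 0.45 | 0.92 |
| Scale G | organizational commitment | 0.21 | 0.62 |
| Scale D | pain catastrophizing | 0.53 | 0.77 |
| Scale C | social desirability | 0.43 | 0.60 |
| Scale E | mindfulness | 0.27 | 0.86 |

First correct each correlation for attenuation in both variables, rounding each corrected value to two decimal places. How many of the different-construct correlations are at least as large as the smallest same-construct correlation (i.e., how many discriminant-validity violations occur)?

Disattenuated r (r / √(r_scale · r_new)):
  Scale F (disc): 0.12 / √(0.91·0.74) = 0.15
  Scale B (conv): 0.61 / √(0.68·0.74) = 0.86
  Scale A (conv): 0.45 / √(0.92·0.74) = 0.55
  Scale G (disc): 0.21 / √(0.62·0.74) = 0.31
  Scale D (disc): 0.53 / √(0.77·0.74) = 0.70
  Scale C (disc): 0.43 / √(0.60·0.74) = 0.65
  Scale E (disc): 0.27 / √(0.86·0.74) = 0.34
Smallest convergent = 0.55. Discriminant values: 0.15, 0.31, 0.70, 0.65, 0.34; count ≥ 0.55 → 2.

2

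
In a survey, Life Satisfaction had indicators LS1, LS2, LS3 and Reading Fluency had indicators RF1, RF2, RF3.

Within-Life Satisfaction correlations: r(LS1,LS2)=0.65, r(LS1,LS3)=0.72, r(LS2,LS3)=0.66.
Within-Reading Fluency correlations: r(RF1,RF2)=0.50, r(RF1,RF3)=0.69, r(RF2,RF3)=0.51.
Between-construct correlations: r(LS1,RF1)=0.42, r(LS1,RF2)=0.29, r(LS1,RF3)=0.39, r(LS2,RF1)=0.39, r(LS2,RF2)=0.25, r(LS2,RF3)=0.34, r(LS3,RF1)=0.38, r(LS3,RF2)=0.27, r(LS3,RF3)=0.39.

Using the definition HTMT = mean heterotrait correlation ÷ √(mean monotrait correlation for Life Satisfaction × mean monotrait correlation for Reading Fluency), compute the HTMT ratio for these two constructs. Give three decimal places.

Between-construct mean = 3.12/9 = 0.3467.
Mean within-LS = 2.03/3 = 0.6767; mean within-RF = 1.70/3 = 0.5667.
Geometric mean = √(0.6767 × 0.5667) = 0.6193.
HTMT = 0.3467 / 0.6193 = 0.560.

0.560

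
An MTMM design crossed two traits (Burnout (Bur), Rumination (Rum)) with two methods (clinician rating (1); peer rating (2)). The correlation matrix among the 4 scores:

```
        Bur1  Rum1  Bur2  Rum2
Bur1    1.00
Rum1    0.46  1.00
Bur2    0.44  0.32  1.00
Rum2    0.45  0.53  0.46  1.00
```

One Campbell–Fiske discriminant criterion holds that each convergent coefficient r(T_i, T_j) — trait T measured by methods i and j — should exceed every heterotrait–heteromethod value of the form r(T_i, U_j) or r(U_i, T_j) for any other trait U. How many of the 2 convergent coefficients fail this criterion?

Convergent coefficients and their comparison sets:
Bur (methods 1·2): 0.44 vs {0.45, 0.32} → fail.
Rum (methods 1·2): 0.53 vs {0.32, 0.45} → pass.
1 of 2 fail.

1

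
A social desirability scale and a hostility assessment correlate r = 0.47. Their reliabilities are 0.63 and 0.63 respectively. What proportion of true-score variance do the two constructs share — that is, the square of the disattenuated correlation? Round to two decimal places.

0.56

Disattenuated r = 0.47 / √(0.63 × 0.63) = 0.47 / 0.6300 = 0.7460.
Shared true-score variance = 0.7460² = 0.5565 ≈ 0.56.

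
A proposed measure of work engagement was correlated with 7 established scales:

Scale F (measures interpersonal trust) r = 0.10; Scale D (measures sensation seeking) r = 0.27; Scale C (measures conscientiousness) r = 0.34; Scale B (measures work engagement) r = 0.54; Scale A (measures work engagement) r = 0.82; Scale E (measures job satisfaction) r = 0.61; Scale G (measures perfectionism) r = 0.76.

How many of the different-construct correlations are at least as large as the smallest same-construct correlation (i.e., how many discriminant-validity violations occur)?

2

Convergent (same construct = work engagement): Scale B, Scale A.
Smallest convergent = 0.54. Discriminant values: 0.10, 0.27, 0.34, 0.61, 0.76; count ≥ 0.54 → 2.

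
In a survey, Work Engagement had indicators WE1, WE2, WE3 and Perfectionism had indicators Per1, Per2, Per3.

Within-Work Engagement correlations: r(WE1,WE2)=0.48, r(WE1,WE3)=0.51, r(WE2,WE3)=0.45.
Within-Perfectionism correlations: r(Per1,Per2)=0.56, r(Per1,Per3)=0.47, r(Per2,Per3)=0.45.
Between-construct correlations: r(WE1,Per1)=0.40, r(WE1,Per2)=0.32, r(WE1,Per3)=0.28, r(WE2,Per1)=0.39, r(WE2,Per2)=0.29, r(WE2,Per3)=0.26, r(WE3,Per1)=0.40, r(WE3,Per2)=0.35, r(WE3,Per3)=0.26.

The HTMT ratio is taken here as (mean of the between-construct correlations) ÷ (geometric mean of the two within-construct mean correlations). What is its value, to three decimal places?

Mean heterotrait r = 2.95/9 = 0.3278.
Mean within-WE = 1.44/3 = 0.4800; mean within-Per = 1.48/3 = 0.4933.
Geometric mean = √(0.4800 × 0.4933) = 0.4866.
HTMT = 0.3278 / 0.4866 = 0.674.

0.674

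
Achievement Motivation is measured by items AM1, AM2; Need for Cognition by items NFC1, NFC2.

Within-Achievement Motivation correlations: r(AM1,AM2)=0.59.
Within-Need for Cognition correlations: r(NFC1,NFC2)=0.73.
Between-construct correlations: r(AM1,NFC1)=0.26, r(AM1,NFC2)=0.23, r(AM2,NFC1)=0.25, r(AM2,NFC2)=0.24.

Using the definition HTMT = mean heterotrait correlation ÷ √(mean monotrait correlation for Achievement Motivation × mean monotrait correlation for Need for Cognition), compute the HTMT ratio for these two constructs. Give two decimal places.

Mean between = 0.98/4 = 0.2450.
Mean within-AM = 0.59/1 = 0.5900; mean within-NFC = 0.73/1 = 0.7300.
Geometric mean = √(0.5900 × 0.7300) = 0.6563.
HTMT = 0.2450 / 0.6563 = 0.37.

0.37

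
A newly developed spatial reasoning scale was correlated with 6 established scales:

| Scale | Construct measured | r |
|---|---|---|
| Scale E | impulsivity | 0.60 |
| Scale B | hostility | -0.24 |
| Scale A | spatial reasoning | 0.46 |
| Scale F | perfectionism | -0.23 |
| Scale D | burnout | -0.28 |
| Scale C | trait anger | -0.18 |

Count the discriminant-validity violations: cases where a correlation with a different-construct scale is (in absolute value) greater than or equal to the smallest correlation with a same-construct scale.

1

Convergent (same construct = spatial reasoning): Scale A.
Smallest convergent = 0.46. Discriminant |r|: 0.60, 0.24, 0.23, 0.28, 0.18; count ≥ 0.46 → 1.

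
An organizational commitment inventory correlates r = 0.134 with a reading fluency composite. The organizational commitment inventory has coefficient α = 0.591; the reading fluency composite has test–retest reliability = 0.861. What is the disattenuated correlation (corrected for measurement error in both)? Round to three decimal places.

r_true = r_obs / √(r_xx · r_yy) = 0.134 / √(0.591 × 0.861) = 0.134 / √0.508851 = 0.134 / 0.7133 ≈ 0.188.

0.188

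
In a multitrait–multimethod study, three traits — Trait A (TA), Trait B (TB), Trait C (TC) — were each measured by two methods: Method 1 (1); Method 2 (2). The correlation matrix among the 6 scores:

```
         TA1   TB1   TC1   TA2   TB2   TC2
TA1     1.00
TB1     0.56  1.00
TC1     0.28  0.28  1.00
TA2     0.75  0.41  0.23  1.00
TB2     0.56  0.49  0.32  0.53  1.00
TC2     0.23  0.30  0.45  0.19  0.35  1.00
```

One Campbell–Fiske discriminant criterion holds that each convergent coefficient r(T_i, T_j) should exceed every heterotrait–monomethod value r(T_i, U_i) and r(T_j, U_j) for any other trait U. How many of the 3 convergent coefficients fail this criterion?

1

Convergent coefficients and their comparison sets:
TA (methods 1·2): 0.75 vs {0.56, 0.53, 0.28, 0.19} → pass.
TB (methods 1·2): 0.49 vs {0.56, 0.53, 0.28, 0.35} → fail.
TC (methods 1·2): 0.45 vs {0.28, 0.19, 0.28, 0.35} → pass.
1 of 3 fail.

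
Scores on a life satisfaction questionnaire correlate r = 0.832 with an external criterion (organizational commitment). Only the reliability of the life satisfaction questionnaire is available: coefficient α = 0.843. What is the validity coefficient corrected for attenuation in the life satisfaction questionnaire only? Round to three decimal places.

Single correction: r_c = r_obs / √r_xx = 0.832 / √0.843 = 0.832 / 0.9182 ≈ 0.906.

0.906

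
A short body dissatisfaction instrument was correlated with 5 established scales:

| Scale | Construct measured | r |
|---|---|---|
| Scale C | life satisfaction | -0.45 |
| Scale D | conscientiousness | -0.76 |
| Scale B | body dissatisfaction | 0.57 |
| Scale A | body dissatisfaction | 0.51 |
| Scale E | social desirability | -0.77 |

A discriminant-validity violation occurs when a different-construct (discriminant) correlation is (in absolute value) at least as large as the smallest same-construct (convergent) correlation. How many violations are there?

2

Convergent (same construct = body dissatisfaction): Scale B, Scale A.
Smallest convergent = 0.51. Discriminant |r|: 0.45, 0.76, 0.77; count ≥ 0.51 → 2.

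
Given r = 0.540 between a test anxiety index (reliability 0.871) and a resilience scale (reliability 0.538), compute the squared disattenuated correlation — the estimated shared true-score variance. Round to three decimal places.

Disattenuated r = 0.540 / √(0.871 × 0.538) = 0.540 / 0.6845 = 0.7889.
Shared true-score variance = 0.7889² = 0.6224 ≈ 0.622.

0.622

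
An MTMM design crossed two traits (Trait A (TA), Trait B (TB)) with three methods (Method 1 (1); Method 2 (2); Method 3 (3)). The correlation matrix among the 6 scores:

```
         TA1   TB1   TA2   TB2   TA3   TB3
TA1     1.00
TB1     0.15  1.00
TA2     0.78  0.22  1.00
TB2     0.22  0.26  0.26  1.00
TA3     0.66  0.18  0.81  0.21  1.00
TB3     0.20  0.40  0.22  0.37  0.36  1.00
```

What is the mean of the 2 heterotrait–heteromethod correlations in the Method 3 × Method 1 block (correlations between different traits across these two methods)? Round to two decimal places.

0.19

HTHM values (method 3 × method 1): 0.18, 0.20; mean = 0.38/2 = 0.19.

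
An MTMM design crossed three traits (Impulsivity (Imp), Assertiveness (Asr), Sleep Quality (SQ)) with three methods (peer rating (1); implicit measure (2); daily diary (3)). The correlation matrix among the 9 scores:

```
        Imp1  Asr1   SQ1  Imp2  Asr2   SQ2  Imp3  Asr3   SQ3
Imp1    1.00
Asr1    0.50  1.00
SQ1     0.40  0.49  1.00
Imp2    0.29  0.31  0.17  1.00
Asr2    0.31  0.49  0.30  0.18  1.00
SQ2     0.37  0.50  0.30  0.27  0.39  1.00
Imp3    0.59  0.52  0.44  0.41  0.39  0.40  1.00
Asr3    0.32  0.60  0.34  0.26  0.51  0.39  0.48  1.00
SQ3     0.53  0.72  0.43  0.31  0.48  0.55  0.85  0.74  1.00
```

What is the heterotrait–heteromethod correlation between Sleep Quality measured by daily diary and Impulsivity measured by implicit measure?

Different traits and methods: r(SQ3, Imp2) = 0.31.

0.31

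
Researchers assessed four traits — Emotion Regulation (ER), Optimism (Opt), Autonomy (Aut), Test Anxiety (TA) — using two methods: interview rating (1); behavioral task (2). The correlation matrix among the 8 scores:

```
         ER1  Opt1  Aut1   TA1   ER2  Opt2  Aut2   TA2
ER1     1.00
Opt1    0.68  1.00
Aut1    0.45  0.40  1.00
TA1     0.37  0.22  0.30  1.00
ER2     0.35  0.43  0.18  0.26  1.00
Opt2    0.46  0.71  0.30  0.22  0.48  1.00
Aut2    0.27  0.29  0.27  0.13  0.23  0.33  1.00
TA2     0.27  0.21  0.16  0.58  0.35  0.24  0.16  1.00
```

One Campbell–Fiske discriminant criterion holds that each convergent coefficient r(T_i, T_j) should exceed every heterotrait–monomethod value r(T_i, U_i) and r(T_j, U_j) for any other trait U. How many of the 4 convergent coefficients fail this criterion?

Convergent coefficients and their comparison sets:
ER (methods 1·2): 0.35 vs {0.68, 0.48, 0.45, 0.23, 0.37, 0.35} → fail.
Opt (methods 1·2): 0.71 vs {0.68, 0.48, 0.40, 0.33, 0.22, 0.24} → pass.
Aut (methods 1·2): 0.27 vs {0.45, 0.23, 0.40, 0.33, 0.30, 0.16} → fail.
TA (methods 1·2): 0.58 vs {0.37, 0.35, 0.22, 0.24, 0.30, 0.16} → pass.
2 of 4 fail.

2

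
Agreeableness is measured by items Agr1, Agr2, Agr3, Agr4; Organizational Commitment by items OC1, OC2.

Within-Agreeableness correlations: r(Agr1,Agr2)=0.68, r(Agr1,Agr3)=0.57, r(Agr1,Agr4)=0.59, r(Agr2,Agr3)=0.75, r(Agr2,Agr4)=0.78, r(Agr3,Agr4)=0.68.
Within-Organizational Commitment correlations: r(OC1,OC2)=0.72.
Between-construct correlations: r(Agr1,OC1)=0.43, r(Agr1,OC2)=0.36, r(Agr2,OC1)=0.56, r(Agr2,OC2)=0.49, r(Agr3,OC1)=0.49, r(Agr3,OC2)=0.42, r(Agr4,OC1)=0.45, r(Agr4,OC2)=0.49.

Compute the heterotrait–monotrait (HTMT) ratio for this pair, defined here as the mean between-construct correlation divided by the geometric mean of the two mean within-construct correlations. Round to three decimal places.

0.662

Mean between = 3.69/8 = 0.4613.
Mean within-Agr = 4.05/6 = 0.6750; mean within-OC = 0.72/1 = 0.7200.
Geometric mean = √(0.6750 × 0.7200) = 0.6971.
HTMT = 0.4613 / 0.6971 = 0.662.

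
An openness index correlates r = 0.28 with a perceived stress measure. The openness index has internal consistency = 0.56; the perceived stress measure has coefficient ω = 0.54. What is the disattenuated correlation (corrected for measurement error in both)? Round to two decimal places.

0.51

r_true = r_obs / √(r_xx · r_yy) = 0.28 / √(0.56 × 0.54) = 0.28 / √0.3024 = 0.28 / 0.5499 ≈ 0.51.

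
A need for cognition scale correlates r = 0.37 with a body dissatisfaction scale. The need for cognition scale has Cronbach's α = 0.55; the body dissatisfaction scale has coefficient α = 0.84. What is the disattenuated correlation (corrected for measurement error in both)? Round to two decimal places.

r_true = r_obs / √(r_xx · r_yy) = 0.37 / √(0.55 × 0.84) = 0.37 / √0.4620 = 0.37 / 0.6797 ≈ 0.54.

0.54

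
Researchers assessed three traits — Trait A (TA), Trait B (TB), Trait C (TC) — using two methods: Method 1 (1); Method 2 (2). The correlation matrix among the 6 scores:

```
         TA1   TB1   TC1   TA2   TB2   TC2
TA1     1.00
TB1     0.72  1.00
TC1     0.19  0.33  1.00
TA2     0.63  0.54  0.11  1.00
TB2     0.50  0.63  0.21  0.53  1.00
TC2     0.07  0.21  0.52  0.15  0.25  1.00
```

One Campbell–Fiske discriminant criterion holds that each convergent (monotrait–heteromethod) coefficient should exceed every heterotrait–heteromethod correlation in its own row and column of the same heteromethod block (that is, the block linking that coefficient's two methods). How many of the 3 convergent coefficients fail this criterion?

0

Checking each validity diagonal entry against its comparison values:
TA (methods 1·2): 0.63 vs {0.50, 0.54, 0.07, 0.11} → pass.
TB (methods 1·2): 0.63 vs {0.54, 0.50, 0.21, 0.21} → pass.
TC (methods 1·2): 0.52 vs {0.11, 0.07, 0.21, 0.21} → pass.
0 of 3 fail.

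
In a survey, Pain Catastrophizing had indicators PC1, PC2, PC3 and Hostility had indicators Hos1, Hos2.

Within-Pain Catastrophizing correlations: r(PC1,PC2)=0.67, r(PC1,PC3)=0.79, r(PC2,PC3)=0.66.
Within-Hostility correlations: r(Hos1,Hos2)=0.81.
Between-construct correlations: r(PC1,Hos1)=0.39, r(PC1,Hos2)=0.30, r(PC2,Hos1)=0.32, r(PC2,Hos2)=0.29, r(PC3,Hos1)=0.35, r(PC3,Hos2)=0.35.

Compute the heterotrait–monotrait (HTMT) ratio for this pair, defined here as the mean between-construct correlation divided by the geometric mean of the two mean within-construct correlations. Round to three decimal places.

0.441

Between-construct mean = 2.00/6 = 0.3333.
Mean within-PC = 2.12/3 = 0.7067; mean within-Hos = 0.81/1 = 0.8100.
Geometric mean = √(0.7067 × 0.8100) = 0.7566.
HTMT = 0.3333 / 0.7566 = 0.441.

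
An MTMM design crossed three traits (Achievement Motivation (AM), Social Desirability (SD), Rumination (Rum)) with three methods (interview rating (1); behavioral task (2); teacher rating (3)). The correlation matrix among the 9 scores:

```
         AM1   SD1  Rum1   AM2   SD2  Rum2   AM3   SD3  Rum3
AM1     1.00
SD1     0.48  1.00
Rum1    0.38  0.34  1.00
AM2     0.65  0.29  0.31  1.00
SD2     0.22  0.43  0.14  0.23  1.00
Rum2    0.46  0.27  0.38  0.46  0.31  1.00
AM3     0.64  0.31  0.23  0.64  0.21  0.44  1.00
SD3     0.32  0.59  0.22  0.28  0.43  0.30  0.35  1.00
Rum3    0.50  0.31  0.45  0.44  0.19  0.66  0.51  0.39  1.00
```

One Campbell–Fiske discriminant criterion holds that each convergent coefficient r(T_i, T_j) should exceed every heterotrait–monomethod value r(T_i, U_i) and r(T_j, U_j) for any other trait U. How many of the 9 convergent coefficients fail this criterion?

Each convergent coefficient versus the relevant comparison correlations:
AM (methods 1·2): 0.65 vs {0.48, 0.23, 0.38, 0.46} → pass.
AM (methods 1·3): 0.64 vs {0.48, 0.35, 0.38, 0.51} → pass.
AM (methods 2·3): 0.64 vs {0.23, 0.35, 0.46, 0.51} → pass.
SD (methods 1·2): 0.43 vs {0.48, 0.23, 0.34, 0.31} → fail.
SD (methods 1·3): 0.59 vs {0.48, 0.35, 0.34, 0.39} → pass.
SD (methods 2·3): 0.43 vs {0.23, 0.35, 0.31, 0.39} → pass.
Rum (methods 1·2): 0.38 vs {0.38, 0.46, 0.34, 0.31} → fail.
Rum (methods 1·3): 0.45 vs {0.38, 0.51, 0.34, 0.39} → fail.
Rum (methods 2·3): 0.66 vs {0.46, 0.51, 0.31, 0.39} → pass.
3 of 9 fail.

3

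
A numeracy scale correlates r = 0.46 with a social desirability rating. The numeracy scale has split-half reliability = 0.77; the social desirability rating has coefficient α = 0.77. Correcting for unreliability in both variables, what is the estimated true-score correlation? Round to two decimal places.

r_true = r_obs / √(r_xx · r_yy) = 0.46 / √(0.77 × 0.77) = 0.46 / √0.5929 = 0.46 / 0.7700 ≈ 0.60.

0.60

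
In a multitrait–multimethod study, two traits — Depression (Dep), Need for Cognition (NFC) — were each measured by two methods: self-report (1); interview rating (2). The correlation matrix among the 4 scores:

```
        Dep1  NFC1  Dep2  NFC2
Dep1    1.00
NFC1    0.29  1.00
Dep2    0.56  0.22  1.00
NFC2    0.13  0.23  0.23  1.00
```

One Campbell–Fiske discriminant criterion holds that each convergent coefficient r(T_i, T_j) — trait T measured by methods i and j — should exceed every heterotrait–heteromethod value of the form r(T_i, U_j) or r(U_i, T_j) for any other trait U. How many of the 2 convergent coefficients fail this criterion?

0

Each convergent coefficient versus the relevant comparison correlations:
Dep (methods 1·2): 0.56 vs {0.13, 0.22} → pass.
NFC (methods 1·2): 0.23 vs {0.22, 0.13} → pass.
0 of 2 fail.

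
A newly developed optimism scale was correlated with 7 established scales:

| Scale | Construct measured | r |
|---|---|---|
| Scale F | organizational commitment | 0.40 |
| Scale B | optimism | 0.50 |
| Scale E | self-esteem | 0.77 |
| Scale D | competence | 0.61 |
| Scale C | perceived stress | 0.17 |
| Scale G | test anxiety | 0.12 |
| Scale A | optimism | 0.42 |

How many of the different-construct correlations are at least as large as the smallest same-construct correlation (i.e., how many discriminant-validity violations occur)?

2

Convergent (same construct = optimism): Scale B, Scale A.
Smallest convergent = 0.42. Discriminant values: 0.40, 0.77, 0.61, 0.17, 0.12; count ≥ 0.42 → 2.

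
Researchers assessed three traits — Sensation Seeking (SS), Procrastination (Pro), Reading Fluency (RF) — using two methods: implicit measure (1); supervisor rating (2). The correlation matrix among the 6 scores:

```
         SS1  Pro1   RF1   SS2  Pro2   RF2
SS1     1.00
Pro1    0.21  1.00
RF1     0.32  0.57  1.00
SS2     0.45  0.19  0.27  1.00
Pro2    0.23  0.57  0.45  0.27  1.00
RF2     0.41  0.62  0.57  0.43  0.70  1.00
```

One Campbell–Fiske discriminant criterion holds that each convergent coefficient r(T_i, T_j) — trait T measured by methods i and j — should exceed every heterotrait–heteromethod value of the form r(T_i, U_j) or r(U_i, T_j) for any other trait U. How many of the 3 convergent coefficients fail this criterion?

2

Convergent coefficients and their comparison sets:
SS (methods 1·2): 0.45 vs {0.23, 0.19, 0.41, 0.27} → pass.
Pro (methods 1·2): 0.57 vs {0.19, 0.23, 0.62, 0.45} → fail.
RF (methods 1·2): 0.57 vs {0.27, 0.41, 0.45, 0.62} → fail.
2 of 3 fail.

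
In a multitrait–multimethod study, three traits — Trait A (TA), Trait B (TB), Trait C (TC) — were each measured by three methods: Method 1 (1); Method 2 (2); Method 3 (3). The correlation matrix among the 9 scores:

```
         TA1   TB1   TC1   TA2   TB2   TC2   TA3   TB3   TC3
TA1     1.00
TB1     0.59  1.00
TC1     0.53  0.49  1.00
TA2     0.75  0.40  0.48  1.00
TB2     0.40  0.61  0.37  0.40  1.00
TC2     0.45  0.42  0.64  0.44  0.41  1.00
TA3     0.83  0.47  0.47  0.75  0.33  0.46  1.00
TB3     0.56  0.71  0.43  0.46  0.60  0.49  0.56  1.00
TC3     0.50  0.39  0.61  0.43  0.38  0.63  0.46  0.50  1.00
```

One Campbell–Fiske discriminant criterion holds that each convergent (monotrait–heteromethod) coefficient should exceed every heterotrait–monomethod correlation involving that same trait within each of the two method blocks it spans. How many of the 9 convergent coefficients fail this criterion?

0

Each convergent coefficient versus the relevant comparison correlations:
TA (methods 1·2): 0.75 vs {0.59, 0.40, 0.53, 0.44} → pass.
TA (methods 1·3): 0.83 vs {0.59, 0.56, 0.53, 0.46} → pass.
TA (methods 2·3): 0.75 vs {0.40, 0.56, 0.44, 0.46} → pass.
TB (methods 1·2): 0.61 vs {0.59, 0.40, 0.49, 0.41} → pass.
TB (methods 1·3): 0.71 vs {0.59, 0.56, 0.49, 0.50} → pass.
TB (methods 2·3): 0.60 vs {0.40, 0.56, 0.41, 0.50} → pass.
TC (methods 1·2): 0.64 vs {0.53, 0.44, 0.49, 0.41} → pass.
TC (methods 1·3): 0.61 vs {0.53, 0.46, 0.49, 0.50} → pass.
TC (methods 2·3): 0.63 vs {0.44, 0.46, 0.41, 0.50} → pass.
0 of 9 fail.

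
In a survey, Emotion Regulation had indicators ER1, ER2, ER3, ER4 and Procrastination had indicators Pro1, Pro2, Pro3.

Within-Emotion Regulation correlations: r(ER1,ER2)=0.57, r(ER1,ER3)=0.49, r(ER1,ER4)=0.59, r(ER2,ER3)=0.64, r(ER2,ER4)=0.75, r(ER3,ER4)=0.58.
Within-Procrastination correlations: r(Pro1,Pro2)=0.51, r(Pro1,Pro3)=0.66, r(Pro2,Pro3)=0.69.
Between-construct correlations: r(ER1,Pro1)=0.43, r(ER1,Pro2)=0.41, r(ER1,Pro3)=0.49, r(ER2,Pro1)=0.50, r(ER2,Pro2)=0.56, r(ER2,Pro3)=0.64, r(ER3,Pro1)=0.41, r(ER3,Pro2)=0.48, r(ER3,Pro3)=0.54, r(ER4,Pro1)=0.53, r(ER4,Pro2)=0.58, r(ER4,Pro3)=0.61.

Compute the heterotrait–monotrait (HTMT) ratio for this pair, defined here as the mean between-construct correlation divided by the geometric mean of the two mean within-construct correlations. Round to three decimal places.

0.842

Between-construct mean = 6.18/12 = 0.5150.
Mean within-ER = 3.62/6 = 0.6033; mean within-Pro = 1.86/3 = 0.6200.
Geometric mean = √(0.6033 × 0.6200) = 0.6116.
HTMT = 0.5150 / 0.6116 = 0.842.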